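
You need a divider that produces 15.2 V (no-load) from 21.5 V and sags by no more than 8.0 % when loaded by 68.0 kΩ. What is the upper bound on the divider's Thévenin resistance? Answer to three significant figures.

Loading drop = R_th/(R_th + R_L) ≤ 0.0800, so R_th ≤ R_L · ε/(1−ε) = 68.0 kΩ × 0.0800/0.9200 = 5.91 kΩ.
(Any R1, R2 with R2/(R1+R2) = 0.707 and R1‖R2 ≤ 5.91 kΩ will meet the spec.)

R_th ≤ 5.91 kΩ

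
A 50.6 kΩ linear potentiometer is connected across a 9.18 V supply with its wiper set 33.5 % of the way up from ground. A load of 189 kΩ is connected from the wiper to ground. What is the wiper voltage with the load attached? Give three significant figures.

V ≈ 2.90 V

The wiper splits the pot into (1−α)R = 33.65 kΩ above and αR = 16.95 kΩ below.
Lower section ‖ load = 15.56 kΩ.
V_wiper = 9.18 × 15.56/(33.65 + 15.56) = 2.90 V.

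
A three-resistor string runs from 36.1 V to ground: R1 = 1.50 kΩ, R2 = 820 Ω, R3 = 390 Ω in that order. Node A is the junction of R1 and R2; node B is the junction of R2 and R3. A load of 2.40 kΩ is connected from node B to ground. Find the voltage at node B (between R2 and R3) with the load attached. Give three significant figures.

At node B, R3 is in parallel with the load: R3‖R_L = 335.5 Ω.
Below node A the resistance is R2 + (R3‖R_L) = 1155 Ω, so V_A = 36.1 × 1155/2655 = 15.71 V.
Then V_B = V_A × (R3‖R_L)/(R2 + R3‖R_L) = 15.71 × 335.5/1155 = 4.56 V.

V ≈ 4.56 V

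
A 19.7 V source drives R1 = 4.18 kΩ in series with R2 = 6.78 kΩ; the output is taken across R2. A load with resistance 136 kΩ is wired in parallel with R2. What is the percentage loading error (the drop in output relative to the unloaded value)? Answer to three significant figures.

1.87 %

The divider's output (Thévenin) resistance is R1‖R2 = 2.586 kΩ.
Fractional drop under load = R_th/(R_th + R_L) = 2.586 / (2.586 + 136) = 0.01866.
So the output falls by 1.87 %.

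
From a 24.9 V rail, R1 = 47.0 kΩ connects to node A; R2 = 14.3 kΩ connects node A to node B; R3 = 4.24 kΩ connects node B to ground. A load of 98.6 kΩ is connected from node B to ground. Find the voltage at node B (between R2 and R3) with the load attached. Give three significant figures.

V ≈ 1.55 V

At node B, R3 is in parallel with the load: R3‖R_L = 4.065 kΩ.
Below node A the resistance is R2 + (R3‖R_L) = 18.37 kΩ, so V_A = 24.9 × 18.37/65.37 = 6.996 V.
Then V_B = V_A × (R3‖R_L)/(R2 + R3‖R_L) = 6.996 × 4.065/18.37 = 1.55 V.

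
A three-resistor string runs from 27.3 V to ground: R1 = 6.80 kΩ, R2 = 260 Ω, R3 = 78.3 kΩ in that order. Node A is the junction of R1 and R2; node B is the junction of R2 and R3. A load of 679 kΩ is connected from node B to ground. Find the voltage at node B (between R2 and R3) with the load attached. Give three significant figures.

V ≈ 24.8 V

At node B, R3 is in parallel with the load: R3‖R_L = 70200 Ω.
Below node A the resistance is R2 + (R3‖R_L) = 70460 Ω, so V_A = 27.3 × 70460/77260 = 24.90 V.
Then V_B = V_A × (R3‖R_L)/(R2 + R3‖R_L) = 24.90 × 70200/70460 = 24.8 V.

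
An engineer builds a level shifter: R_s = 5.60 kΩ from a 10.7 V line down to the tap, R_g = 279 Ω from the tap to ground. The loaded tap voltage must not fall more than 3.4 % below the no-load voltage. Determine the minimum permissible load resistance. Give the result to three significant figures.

R_L(min) ≈ 7.55 kΩ

Output resistance R_th = R_s‖R_g = (5600 × 279)/5879 = 265.8 Ω.
The fractional drop is R_th/(R_th + R_L); requiring this ≤ 0.0340 gives R_L ≥ R_th(1/0.0340 − 1) = 265.8 × 28.41 = 7.55 kΩ.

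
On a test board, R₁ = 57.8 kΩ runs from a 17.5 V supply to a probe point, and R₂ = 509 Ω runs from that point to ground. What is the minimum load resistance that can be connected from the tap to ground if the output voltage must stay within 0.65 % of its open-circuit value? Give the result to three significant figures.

R_L(min) ≈ 77.1 kΩ

Output resistance R_th = R₁‖R₂ = (57800 × 509)/58310 = 504.6 Ω.
The fractional drop is R_th/(R_th + R_L); requiring this ≤ 0.00650 gives R_L ≥ R_th(1/0.00650 − 1) = 504.6 × 152.8 = 77.1 kΩ.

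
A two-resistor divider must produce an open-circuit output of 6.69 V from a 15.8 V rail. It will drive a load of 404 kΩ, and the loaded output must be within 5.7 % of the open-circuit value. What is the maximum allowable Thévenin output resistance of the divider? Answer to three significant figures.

R_th ≤ 24.4 kΩ

Loading drop = R_th/(R_th + R_L) ≤ 0.0570, so R_th ≤ R_L · ε/(1−ε) = 404 kΩ × 0.0570/0.9430 = 24.4 kΩ.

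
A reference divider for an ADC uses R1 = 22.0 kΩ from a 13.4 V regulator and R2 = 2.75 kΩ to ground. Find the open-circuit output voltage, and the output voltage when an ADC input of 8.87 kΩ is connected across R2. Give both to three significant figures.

Unloaded: 1.49 V; loaded: 1.17 V

Open-circuit: V = 13.4 × 2.75/(22.0 + 2.75) = 1.49 V.
With the load, R2 becomes R2‖R_L = 2.099 kΩ, so V = 13.4 × 2.099/24.10 = 1.17 V.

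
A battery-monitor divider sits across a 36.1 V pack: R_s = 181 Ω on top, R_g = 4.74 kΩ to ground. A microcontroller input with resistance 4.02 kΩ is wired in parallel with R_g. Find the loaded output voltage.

V_out ≈ 33.3 V

The load sits in parallel with R_g: R_g‖R_L = (4740 × 4020) / (4740 + 4020) = 2175 Ω.
V_out = 36.1 × 2175 / (181 + 2175) = 36.1 × 2175/2356 = 33.3 V.
(Unloaded it would have been 34.8 V.)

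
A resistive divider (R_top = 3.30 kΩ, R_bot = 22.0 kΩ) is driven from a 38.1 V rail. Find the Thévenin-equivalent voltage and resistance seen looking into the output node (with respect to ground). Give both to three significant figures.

V_th is the open-circuit tap voltage: 38.1 × 22.0/(3.30 + 22.0) = 33.1 V.
With the supply zeroed, R_top and R_bot appear in parallel from the tap: R_th = R_top‖R_bot = (3.30 × 22.0)/25.30 = 2.87 kΩ.

V_th = 33.1 V, R_th = 2.87 kΩ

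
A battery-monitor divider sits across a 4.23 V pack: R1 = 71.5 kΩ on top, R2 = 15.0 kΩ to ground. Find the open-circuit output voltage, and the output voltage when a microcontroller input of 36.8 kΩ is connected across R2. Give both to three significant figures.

Unloaded: 0.734 V; loaded: 0.549 V

Open-circuit: V = 4.23 × 15.0/(71.5 + 15.0) = 0.734 V.
With the load, R2 becomes R2‖R_L = 10.66 kΩ, so V = 4.23 × 10.66/82.16 = 0.549 V.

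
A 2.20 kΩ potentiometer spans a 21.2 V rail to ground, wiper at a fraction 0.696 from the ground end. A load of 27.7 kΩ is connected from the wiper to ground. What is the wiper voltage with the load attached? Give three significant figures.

The wiper splits the pot into (1−α)R = 668.8 Ω above and αR = 1531 Ω below.
Lower section ‖ load = 1451 Ω.
V_wiper = 21.2 × 1451/(668.8 + 1451) = 14.5 V.

V ≈ 14.5 V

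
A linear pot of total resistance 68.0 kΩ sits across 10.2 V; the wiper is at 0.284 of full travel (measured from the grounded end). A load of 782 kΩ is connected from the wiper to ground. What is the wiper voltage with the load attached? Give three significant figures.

V ≈ 2.85 V

The wiper splits the pot into (1−α)R = 48.69 kΩ above and αR = 19.31 kΩ below.
Lower section ‖ load = 18.85 kΩ.
V_wiper = 10.2 × 18.85/(48.69 + 18.85) = 2.85 V.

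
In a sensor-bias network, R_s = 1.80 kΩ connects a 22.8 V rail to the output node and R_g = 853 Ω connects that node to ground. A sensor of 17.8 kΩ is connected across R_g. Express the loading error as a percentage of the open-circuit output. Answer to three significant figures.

The divider's output (Thévenin) resistance is R_s‖R_g = 578.7 Ω.
Fractional drop under load = R_th/(R_th + R_L) = 578.7 / (578.7 + 17800) = 0.03149.
So the output falls by 3.15 %.

3.15 %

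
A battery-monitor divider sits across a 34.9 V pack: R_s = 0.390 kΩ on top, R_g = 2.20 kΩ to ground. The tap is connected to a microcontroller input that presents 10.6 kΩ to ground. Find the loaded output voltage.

V_out ≈ 28.7 V

The load sits in parallel with R_g: R_g‖R_L = (2200 × 10600) / (2200 + 10600) = 1822 Ω.
V_out = 34.9 × 1822 / (390 + 1822) = 34.9 × 1822/2212 = 28.7 V.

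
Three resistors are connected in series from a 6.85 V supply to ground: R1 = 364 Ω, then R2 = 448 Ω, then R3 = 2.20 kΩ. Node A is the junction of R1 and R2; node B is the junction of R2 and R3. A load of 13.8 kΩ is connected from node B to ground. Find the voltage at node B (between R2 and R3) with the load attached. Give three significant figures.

V ≈ 4.80 V

At node B, R3 is in parallel with the load: R3‖R_L = 1898 Ω.
Below node A the resistance is R2 + (R3‖R_L) = 2346 Ω, so V_A = 6.85 × 2346/2710 = 5.930 V.
Then V_B = V_A × (R3‖R_L)/(R2 + R3‖R_L) = 5.930 × 1898/2346 = 4.80 V.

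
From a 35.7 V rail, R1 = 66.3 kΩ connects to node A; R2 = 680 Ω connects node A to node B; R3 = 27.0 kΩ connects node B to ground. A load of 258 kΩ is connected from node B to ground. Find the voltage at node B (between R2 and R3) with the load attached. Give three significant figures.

At node B, R3 is in parallel with the load: R3‖R_L = 24440 Ω.
Below node A the resistance is R2 + (R3‖R_L) = 25120 Ω, so V_A = 35.7 × 25120/91420 = 9.810 V.
Then V_B = V_A × (R3‖R_L)/(R2 + R3‖R_L) = 9.810 × 24440/25120 = 9.54 V.

V ≈ 9.54 V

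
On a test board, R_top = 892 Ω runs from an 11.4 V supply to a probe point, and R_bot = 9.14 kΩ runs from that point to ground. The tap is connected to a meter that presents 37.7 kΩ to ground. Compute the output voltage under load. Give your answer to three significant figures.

The load sits in parallel with R_bot: R_bot‖R_L = (9140 × 37700) / (9140 + 37700) = 7356 Ω.
V_out = 11.4 × 7356 / (892 + 7356) = 11.4 × 7356/8248 = 10.2 V.
(Unloaded it would have been 10.4 V.)

V_out ≈ 10.2 V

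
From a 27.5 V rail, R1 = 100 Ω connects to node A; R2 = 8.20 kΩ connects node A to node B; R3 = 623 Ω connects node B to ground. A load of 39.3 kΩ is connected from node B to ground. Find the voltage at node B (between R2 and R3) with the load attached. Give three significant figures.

V ≈ 1.89 V

At node B, R3 is in parallel with the load: R3‖R_L = 613.3 Ω.
Below node A the resistance is R2 + (R3‖R_L) = 8813 Ω, so V_A = 27.5 × 8813/8913 = 27.19 V.
Then V_B = V_A × (R3‖R_L)/(R2 + R3‖R_L) = 27.19 × 613.3/8813 = 1.89 V.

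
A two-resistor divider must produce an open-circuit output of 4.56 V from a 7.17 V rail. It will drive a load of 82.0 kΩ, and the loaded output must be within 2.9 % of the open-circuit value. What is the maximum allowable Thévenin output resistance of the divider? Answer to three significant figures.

R_th ≤ 2.45 kΩ

Loading drop = R_th/(R_th + R_L) ≤ 0.0290, so R_th ≤ R_L · ε/(1−ε) = 82.0 kΩ × 0.0290/0.9710 = 2.45 kΩ.
(Any R1, R2 with R2/(R1+R2) = 0.636 and R1‖R2 ≤ 2.45 kΩ will meet the spec.)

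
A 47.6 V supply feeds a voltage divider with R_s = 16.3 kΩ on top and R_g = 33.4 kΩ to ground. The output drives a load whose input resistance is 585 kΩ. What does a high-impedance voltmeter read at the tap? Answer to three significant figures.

V_out ≈ 31.4 V

The load sits in parallel with R_g: R_g‖R_L = (33.4 × 585) / (33.4 + 585) = 31.60 kΩ.
V_out = 47.6 × 31.60 / (16.3 + 31.60) = 47.6 × 31.60/47.90 = 31.4 V.
(Unloaded it would have been 32.0 V.)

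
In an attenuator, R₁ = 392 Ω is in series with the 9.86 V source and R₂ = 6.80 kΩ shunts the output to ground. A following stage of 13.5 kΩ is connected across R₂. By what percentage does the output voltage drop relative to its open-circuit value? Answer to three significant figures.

The divider's output (Thévenin) resistance is R₁‖R₂ = 370.6 Ω.
Fractional drop under load = R_th/(R_th + R_L) = 370.6 / (370.6 + 13500) = 0.02672.
So the output falls by 2.67 %.

2.67 %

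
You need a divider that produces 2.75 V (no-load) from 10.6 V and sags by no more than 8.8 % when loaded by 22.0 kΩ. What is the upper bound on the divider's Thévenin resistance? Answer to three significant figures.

Loading drop = R_th/(R_th + R_L) ≤ 0.0880, so R_th ≤ R_L · ε/(1−ε) = 22.0 kΩ × 0.0880/0.9120 = 2.12 kΩ.

R_th ≤ 2.12 kΩ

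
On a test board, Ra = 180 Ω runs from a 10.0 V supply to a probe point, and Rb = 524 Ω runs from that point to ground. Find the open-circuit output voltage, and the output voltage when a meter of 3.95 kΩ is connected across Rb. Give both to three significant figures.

Open-circuit: V = 10.0 × 524/(180 + 524) = 7.44 V.
With the load, Rb becomes Rb‖R_L = 462.6 Ω, so V = 10.0 × 462.6/642.6 = 7.20 V.

Unloaded: 7.44 V; loaded: 7.20 V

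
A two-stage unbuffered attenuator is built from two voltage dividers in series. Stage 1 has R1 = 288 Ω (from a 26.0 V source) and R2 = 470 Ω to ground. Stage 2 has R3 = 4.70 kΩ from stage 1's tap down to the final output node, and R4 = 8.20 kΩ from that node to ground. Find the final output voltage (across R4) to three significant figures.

Stage 2 presents R3+R4 = 12900 Ω as a load on stage 1's tap.
Stage 1's lower leg becomes R2‖(R3+R4) = 453.5 Ω, so V_mid = 26.0 × 453.5/741.5 = 15.90 V.
Stage 2 is itself unloaded: V_out = V_mid × R4/(R3+R4) = 15.90 × 8200/12900 = 10.1 V.

V_out ≈ 10.1 V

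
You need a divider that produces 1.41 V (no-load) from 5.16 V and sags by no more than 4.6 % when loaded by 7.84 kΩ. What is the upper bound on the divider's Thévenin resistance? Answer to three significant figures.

Loading drop = R_th/(R_th + R_L) ≤ 0.0460, so R_th ≤ R_L · ε/(1−ε) = 7.84 kΩ × 0.0460/0.9540 = 378 Ω.
(Any R1, R2 with R2/(R1+R2) = 0.273 and R1‖R2 ≤ 378 Ω will meet the spec.)

R_th ≤ 378 Ω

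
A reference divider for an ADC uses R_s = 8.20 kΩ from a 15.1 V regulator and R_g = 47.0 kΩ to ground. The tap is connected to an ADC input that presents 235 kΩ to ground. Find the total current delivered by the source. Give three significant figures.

I ≈ 0.319 mA

R_g‖R_L = 39.17 kΩ, so the source sees R_s + R_g‖R_L = 47.37 kΩ.
I = 15.1 V / 47.37 kΩ = 0.319 mA.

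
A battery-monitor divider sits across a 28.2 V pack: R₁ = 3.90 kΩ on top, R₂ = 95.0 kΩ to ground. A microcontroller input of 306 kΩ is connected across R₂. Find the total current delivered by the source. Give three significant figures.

I ≈ 0.369 mA

R₂‖R_L = 72.49 kΩ, so the source sees R₁ + R₂‖R_L = 76.39 kΩ.
I = 28.2 V / 76.39 kΩ = 0.369 mA.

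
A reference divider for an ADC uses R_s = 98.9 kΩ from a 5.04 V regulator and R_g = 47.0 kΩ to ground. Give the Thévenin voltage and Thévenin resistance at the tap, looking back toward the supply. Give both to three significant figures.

V_th is the open-circuit tap voltage: 5.04 × 47.0/(98.9 + 47.0) = 1.62 V.
With the supply zeroed, R_s and R_g appear in parallel from the tap: R_th = R_s‖R_g = (98.9 × 47.0)/145.9 = 31.9 kΩ.

V_th = 1.62 V, R_th = 31.9 kΩ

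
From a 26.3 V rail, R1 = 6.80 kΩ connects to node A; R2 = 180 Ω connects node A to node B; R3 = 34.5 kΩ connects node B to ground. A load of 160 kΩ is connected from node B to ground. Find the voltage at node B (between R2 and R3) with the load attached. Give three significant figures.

V ≈ 21.1 V

At node B, R3 is in parallel with the load: R3‖R_L = 28380 Ω.
Below node A the resistance is R2 + (R3‖R_L) = 28560 Ω, so V_A = 26.3 × 28560/35360 = 21.24 V.
Then V_B = V_A × (R3‖R_L)/(R2 + R3‖R_L) = 21.24 × 28380/28560 = 21.1 V.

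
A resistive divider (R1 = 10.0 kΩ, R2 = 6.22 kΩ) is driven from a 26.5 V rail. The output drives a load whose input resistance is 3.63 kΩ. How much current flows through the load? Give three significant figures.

I_L ≈ 1.36 mA

R2‖R_L = 2.292 kΩ; V_out = 26.5 × 2.292/12.29 = 4.942 V.
I_L = V_out / R_L = 4.942 / 3.63 kΩ = 1.36 mA.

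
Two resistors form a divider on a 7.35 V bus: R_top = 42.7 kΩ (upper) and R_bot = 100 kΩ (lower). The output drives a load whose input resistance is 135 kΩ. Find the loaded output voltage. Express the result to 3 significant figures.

The load sits in parallel with R_bot: R_bot‖R_L = (100 × 135) / (100 + 135) = 57.45 kΩ.
V_out = 7.35 × 57.45 / (42.7 + 57.45) = 7.35 × 57.45/100.1 = 4.22 V.

V_out ≈ 4.22 V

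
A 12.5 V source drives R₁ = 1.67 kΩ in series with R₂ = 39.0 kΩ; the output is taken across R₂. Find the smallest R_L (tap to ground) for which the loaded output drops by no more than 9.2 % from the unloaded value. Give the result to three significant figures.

R_L(min) ≈ 15.8 kΩ

Output resistance R_th = R₁‖R₂ = (1.67 × 39.0)/40.67 = 1.601 kΩ.
The fractional drop is R_th/(R_th + R_L); requiring this ≤ 0.0920 gives R_L ≥ R_th(1/0.0920 − 1) = 1.601 × 9.870 = 15.8 kΩ.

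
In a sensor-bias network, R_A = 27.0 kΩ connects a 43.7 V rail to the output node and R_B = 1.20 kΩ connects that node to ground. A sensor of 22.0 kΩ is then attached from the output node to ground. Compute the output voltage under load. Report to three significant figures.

The load sits in parallel with R_B: R_B‖R_L = (1.20 × 22.0) / (1.20 + 22.0) = 1.138 kΩ.
V_out = 43.7 × 1.138 / (27.0 + 1.138) = 43.7 × 1.138/28.14 = 1.77 V.
(Unloaded it would have been 1.86 V.)

V_out ≈ 1.77 V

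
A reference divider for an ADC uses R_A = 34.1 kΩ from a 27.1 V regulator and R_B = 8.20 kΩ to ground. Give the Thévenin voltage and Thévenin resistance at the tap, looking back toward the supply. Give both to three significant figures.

V_th is the open-circuit tap voltage: 27.1 × 8.20/(34.1 + 8.20) = 5.25 V.
With the supply zeroed, R_A and R_B appear in parallel from the tap: R_th = R_A‖R_B = (34.1 × 8.20)/42.30 = 6.61 kΩ.

V_th = 5.25 V, R_th = 6.61 kΩ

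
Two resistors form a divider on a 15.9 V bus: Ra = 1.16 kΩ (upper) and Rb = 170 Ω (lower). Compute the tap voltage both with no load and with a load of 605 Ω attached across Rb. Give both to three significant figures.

Open-circuit: V = 15.9 × 170/(1160 + 170) = 2.03 V.
With the load, Rb becomes Rb‖R_L = 132.7 Ω, so V = 15.9 × 132.7/1293 = 1.63 V.

Unloaded: 2.03 V; loaded: 1.63 V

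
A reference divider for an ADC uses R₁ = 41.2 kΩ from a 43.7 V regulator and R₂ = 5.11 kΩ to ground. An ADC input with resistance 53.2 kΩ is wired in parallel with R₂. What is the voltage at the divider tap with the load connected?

V_out ≈ 4.44 V

The load sits in parallel with R₂: R₂‖R_L = (5.11 × 53.2) / (5.11 + 53.2) = 4.662 kΩ.
V_out = 43.7 × 4.662 / (41.2 + 4.662) = 43.7 × 4.662/45.86 = 4.44 V.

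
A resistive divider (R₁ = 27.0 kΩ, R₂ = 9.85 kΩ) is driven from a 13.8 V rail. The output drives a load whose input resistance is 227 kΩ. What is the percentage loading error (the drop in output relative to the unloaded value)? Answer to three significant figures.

3.08 %

The divider's output (Thévenin) resistance is R₁‖R₂ = 7.217 kΩ.
Fractional drop under load = R_th/(R_th + R_L) = 7.217 / (7.217 + 227) = 0.03081.
So the output falls by 3.08 %.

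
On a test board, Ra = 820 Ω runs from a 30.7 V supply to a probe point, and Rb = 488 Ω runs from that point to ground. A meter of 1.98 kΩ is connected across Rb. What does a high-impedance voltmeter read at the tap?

The load sits in parallel with Rb: Rb‖R_L = (488 × 1980) / (488 + 1980) = 391.5 Ω.
V_out = 30.7 × 391.5 / (820 + 391.5) = 30.7 × 391.5/1212 = 9.92 V.

V_out ≈ 9.92 V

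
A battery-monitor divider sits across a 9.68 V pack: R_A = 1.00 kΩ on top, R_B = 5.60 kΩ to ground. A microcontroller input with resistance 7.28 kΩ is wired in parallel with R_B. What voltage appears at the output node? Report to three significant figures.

V_out ≈ 7.36 V

The load sits in parallel with R_B: R_B‖R_L = (5.60 × 7.28) / (5.60 + 7.28) = 3.165 kΩ.
V_out = 9.68 × 3.165 / (1.00 + 3.165) = 9.68 × 3.165/4.165 = 7.36 V.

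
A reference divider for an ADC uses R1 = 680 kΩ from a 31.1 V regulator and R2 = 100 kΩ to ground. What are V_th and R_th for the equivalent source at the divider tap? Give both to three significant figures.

V_th is the open-circuit tap voltage: 31.1 × 100/(680 + 100) = 3.99 V.
With the supply zeroed, R1 and R2 appear in parallel from the tap: R_th = R1‖R2 = (680 × 100)/780.0 = 87.2 kΩ.

V_th = 3.99 V, R_th = 87.2 kΩ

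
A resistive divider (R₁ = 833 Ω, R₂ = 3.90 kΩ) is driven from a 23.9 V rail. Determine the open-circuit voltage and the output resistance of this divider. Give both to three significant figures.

V_th = 19.7 V, R_th = 686 Ω

V_th is the open-circuit tap voltage: 23.9 × 3900/(833 + 3900) = 19.7 V.
With the supply zeroed, R₁ and R₂ appear in parallel from the tap: R_th = R₁‖R₂ = (833 × 3900)/4733 = 686 Ω.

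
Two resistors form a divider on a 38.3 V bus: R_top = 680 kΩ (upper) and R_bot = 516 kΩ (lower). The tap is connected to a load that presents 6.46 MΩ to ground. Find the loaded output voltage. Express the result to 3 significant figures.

V_out ≈ 15.8 V

The load sits in parallel with R_bot: R_bot‖R_L = (516 × 6460) / (516 + 6460) = 477.8 kΩ.
V_out = 38.3 × 477.8 / (680 + 477.8) = 38.3 × 477.8/1158 = 15.8 V.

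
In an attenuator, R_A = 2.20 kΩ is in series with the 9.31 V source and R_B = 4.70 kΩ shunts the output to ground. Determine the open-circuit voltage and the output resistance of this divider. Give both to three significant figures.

V_th is the open-circuit tap voltage: 9.31 × 4.70/(2.20 + 4.70) = 6.34 V.
With the supply zeroed, R_A and R_B appear in parallel from the tap: R_th = R_A‖R_B = (2.20 × 4.70)/6.900 = 1.50 kΩ.

V_th = 6.34 V, R_th = 1.50 kΩ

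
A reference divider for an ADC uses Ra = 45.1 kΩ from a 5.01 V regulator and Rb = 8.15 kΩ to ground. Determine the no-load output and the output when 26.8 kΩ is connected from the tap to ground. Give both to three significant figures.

Open-circuit: V = 5.01 × 8.15/(45.1 + 8.15) = 0.767 V.
With the load, Rb becomes Rb‖R_L = 6.249 kΩ, so V = 5.01 × 6.249/51.35 = 0.610 V.

Unloaded: 0.767 V; loaded: 0.610 V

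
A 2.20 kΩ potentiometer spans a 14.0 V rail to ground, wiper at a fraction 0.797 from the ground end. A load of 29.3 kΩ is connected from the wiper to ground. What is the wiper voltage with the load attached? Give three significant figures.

The wiper splits the pot into (1−α)R = 446.6 Ω above and αR = 1753 Ω below.
Lower section ‖ load = 1654 Ω.
V_wiper = 14.0 × 1654/(446.6 + 1654) = 11.0 V.

V ≈ 11.0 V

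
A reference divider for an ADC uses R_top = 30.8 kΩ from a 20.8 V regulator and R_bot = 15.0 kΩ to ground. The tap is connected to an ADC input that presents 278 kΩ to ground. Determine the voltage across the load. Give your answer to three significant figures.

The load sits in parallel with R_bot: R_bot‖R_L = (15.0 × 278) / (15.0 + 278) = 14.23 kΩ.
V_out = 20.8 × 14.23 / (30.8 + 14.23) = 20.8 × 14.23/45.03 = 6.57 V.
(Unloaded it would have been 6.81 V.)

V_out ≈ 6.57 V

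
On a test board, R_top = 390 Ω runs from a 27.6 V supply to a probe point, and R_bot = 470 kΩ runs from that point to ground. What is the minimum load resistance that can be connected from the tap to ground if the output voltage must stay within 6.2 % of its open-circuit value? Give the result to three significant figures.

R_L(min) ≈ 5.90 kΩ

Output resistance R_th = R_top‖R_bot = (390 × 470000)/470400 = 389.7 Ω.
The fractional drop is R_th/(R_th + R_L); requiring this ≤ 0.0620 gives R_L ≥ R_th(1/0.0620 − 1) = 389.7 × 15.13 = 5.90 kΩ.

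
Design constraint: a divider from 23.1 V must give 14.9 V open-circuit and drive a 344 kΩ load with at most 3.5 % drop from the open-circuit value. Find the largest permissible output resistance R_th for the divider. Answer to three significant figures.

R_th ≤ 12.5 kΩ

Loading drop = R_th/(R_th + R_L) ≤ 0.0350, so R_th ≤ R_L · ε/(1−ε) = 344 kΩ × 0.0350/0.9650 = 12.5 kΩ.
(Any R1, R2 with R2/(R1+R2) = 0.645 and R1‖R2 ≤ 12.5 kΩ will meet the spec.)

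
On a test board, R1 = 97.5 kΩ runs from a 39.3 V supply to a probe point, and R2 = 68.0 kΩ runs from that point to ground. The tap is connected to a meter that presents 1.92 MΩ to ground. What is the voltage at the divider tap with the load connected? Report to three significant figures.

The load sits in parallel with R2: R2‖R_L = (68.0 × 1920) / (68.0 + 1920) = 65.67 kΩ.
V_out = 39.3 × 65.67 / (97.5 + 65.67) = 39.3 × 65.67/163.2 = 15.8 V.
(Unloaded it would have been 16.1 V.)

V_out ≈ 15.8 V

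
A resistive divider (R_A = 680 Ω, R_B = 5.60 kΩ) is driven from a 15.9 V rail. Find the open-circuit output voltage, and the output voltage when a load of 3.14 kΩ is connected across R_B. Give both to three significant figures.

Open-circuit: V = 15.9 × 5600/(680 + 5600) = 14.2 V.
With the load, R_B becomes R_B‖R_L = 2012 Ω, so V = 15.9 × 2012/2692 = 11.9 V.

Unloaded: 14.2 V; loaded: 11.9 V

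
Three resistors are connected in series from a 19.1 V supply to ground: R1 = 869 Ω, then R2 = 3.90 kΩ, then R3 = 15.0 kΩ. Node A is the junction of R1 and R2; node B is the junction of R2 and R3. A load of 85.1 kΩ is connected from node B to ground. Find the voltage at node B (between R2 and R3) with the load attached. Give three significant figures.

V ≈ 13.9 V

At node B, R3 is in parallel with the load: R3‖R_L = 12750 Ω.
Below node A the resistance is R2 + (R3‖R_L) = 16650 Ω, so V_A = 19.1 × 16650/17520 = 18.15 V.
Then V_B = V_A × (R3‖R_L)/(R2 + R3‖R_L) = 18.15 × 12750/16650 = 13.9 V.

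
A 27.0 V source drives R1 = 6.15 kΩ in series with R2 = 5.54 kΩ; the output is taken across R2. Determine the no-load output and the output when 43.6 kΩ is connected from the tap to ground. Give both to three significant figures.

Unloaded: 12.8 V; loaded: 12.0 V

Open-circuit: V = 27.0 × 5.54/(6.15 + 5.54) = 12.8 V.
With the load, R2 becomes R2‖R_L = 4.915 kΩ, so V = 27.0 × 4.915/11.07 = 12.0 V.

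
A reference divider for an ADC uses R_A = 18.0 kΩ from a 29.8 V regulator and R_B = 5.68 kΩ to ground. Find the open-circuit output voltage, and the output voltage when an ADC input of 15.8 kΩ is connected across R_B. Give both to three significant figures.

Open-circuit: V = 29.8 × 5.68/(18.0 + 5.68) = 7.15 V.
With the load, R_B becomes R_B‖R_L = 4.178 kΩ, so V = 29.8 × 4.178/22.18 = 5.61 V.

Unloaded: 7.15 V; loaded: 5.61 V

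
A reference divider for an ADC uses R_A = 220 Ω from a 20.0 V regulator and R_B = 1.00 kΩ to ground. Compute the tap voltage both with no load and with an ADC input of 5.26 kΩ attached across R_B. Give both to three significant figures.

Open-circuit: V = 20.0 × 1000/(220 + 1000) = 16.4 V.
With the load, R_B becomes R_B‖R_L = 840.3 Ω, so V = 20.0 × 840.3/1060 = 15.9 V.

Unloaded: 16.4 V; loaded: 15.9 V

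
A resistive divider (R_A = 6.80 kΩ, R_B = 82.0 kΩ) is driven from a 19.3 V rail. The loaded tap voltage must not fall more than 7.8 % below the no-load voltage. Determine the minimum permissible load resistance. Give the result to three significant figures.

Output resistance R_th = R_A‖R_B = (6.80 × 82.0)/88.80 = 6.279 kΩ.
The fractional drop is R_th/(R_th + R_L); requiring this ≤ 0.0780 gives R_L ≥ R_th(1/0.0780 − 1) = 6.279 × 11.82 = 74.2 kΩ.

R_L(min) ≈ 74.2 kΩ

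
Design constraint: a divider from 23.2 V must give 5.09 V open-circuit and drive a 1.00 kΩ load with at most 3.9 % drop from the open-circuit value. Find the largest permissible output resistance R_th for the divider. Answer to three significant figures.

Loading drop = R_th/(R_th + R_L) ≤ 0.0390, so R_th ≤ R_L · ε/(1−ε) = 1.00 kΩ × 0.0390/0.9610 = 40.6 Ω.

R_th ≤ 40.6 Ω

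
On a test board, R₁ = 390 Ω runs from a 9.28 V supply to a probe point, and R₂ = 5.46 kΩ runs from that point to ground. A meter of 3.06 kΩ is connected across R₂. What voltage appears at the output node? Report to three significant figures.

The load sits in parallel with R₂: R₂‖R_L = (5460 × 3060) / (5460 + 3060) = 1961 Ω.
V_out = 9.28 × 1961 / (390 + 1961) = 9.28 × 1961/2351 = 7.74 V.
(Unloaded it would have been 8.66 V.)

V_out ≈ 7.74 V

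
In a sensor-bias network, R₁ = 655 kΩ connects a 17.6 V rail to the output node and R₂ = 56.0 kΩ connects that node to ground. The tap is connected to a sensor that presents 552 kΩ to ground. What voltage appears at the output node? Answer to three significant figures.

The load sits in parallel with R₂: R₂‖R_L = (56.0 × 552) / (56.0 + 552) = 50.84 kΩ.
V_out = 17.6 × 50.84 / (655 + 50.84) = 17.6 × 50.84/705.8 = 1.27 V.

V_out ≈ 1.27 V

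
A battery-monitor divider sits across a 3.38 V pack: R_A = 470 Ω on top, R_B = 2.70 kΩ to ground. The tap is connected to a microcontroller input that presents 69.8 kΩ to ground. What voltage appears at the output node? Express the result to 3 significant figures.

V_out ≈ 2.86 V

The load sits in parallel with R_B: R_B‖R_L = (2700 × 69800) / (2700 + 69800) = 2599 Ω.
V_out = 3.38 × 2599 / (470 + 2599) = 3.38 × 2599/3069 = 2.86 V.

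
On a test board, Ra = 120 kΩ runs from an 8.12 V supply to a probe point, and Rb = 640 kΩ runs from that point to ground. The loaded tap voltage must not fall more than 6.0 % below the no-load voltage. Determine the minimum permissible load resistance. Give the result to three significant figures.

Output resistance R_th = Ra‖Rb = (120 × 640)/760.0 = 101.1 kΩ.
The fractional drop is R_th/(R_th + R_L); requiring this ≤ 0.0600 gives R_L ≥ R_th(1/0.0600 − 1) = 101.1 × 15.67 = 1.58 MΩ.

R_L(min) ≈ 1.58 MΩ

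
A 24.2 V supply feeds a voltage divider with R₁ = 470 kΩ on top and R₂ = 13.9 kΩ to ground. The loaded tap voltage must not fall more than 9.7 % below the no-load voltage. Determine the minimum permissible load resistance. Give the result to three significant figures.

Output resistance R_th = R₁‖R₂ = (470 × 13.9)/483.9 = 13.50 kΩ.
The fractional drop is R_th/(R_th + R_L); requiring this ≤ 0.0970 gives R_L ≥ R_th(1/0.0970 − 1) = 13.50 × 9.309 = 126 kΩ.

R_L(min) ≈ 126 kΩ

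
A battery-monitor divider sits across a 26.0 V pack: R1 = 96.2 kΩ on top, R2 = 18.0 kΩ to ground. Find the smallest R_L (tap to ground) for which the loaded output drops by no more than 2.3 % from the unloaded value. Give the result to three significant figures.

Output resistance R_th = R1‖R2 = (96.2 × 18.0)/114.2 = 15.16 kΩ.
The fractional drop is R_th/(R_th + R_L); requiring this ≤ 0.0230 gives R_L ≥ R_th(1/0.0230 − 1) = 15.16 × 42.48 = 644 kΩ.

R_L(min) ≈ 644 kΩ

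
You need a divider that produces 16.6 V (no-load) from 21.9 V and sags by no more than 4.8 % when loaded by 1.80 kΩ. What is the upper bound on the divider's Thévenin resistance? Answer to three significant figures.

R_th ≤ 90.8 Ω

Loading drop = R_th/(R_th + R_L) ≤ 0.0480, so R_th ≤ R_L · ε/(1−ε) = 1.80 kΩ × 0.0480/0.9520 = 90.8 Ω.
(Any R1, R2 with R2/(R1+R2) = 0.758 and R1‖R2 ≤ 90.8 Ω will meet the spec.)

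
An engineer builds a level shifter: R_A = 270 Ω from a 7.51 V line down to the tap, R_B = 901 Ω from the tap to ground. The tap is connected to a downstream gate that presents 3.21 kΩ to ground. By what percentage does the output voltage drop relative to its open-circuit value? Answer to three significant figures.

The divider's output (Thévenin) resistance is R_A‖R_B = 207.7 Ω.
Fractional drop under load = R_th/(R_th + R_L) = 207.7 / (207.7 + 3210) = 0.06078.
So the output falls by 6.08 %.

6.08 %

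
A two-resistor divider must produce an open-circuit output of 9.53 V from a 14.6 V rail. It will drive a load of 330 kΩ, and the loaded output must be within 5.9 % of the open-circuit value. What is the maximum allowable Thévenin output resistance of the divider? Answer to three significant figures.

R_th ≤ 20.7 kΩ

Loading drop = R_th/(R_th + R_L) ≤ 0.0590, so R_th ≤ R_L · ε/(1−ε) = 330 kΩ × 0.0590/0.9410 = 20.7 kΩ.
(Any R1, R2 with R2/(R1+R2) = 0.653 and R1‖R2 ≤ 20.7 kΩ will meet the spec.)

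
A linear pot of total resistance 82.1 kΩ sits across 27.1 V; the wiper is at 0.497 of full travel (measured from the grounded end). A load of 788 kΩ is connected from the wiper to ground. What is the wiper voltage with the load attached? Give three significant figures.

V ≈ 13.1 V

The wiper splits the pot into (1−α)R = 41.30 kΩ above and αR = 40.80 kΩ below.
Lower section ‖ load = 38.79 kΩ.
V_wiper = 27.1 × 38.79/(41.30 + 38.79) = 13.1 V.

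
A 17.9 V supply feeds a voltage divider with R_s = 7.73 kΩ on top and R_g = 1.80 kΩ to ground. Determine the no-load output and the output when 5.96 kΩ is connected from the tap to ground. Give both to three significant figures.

Unloaded: 3.38 V; loaded: 2.72 V

Open-circuit: V = 17.9 × 1.80/(7.73 + 1.80) = 3.38 V.
With the load, R_g becomes R_g‖R_L = 1.382 kΩ, so V = 17.9 × 1.382/9.112 = 2.72 V.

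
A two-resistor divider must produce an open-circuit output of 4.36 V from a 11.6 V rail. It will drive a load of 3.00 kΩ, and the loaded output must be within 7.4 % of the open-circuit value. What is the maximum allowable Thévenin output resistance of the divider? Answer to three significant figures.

R_th ≤ 240 Ω

Loading drop = R_th/(R_th + R_L) ≤ 0.0740, so R_th ≤ R_L · ε/(1−ε) = 3.00 kΩ × 0.0740/0.9260 = 240 Ω.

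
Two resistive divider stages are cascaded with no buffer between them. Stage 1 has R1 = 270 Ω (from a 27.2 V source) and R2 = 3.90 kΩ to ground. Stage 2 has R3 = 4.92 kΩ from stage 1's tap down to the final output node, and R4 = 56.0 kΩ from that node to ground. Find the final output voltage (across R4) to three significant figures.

V_out ≈ 23.3 V

Stage 2 presents R3+R4 = 60920 Ω as a load on stage 1's tap.
Stage 1's lower leg becomes R2‖(R3+R4) = 3665 Ω, so V_mid = 27.2 × 3665/3935 = 25.33 V.
Stage 2 is itself unloaded: V_out = V_mid × R4/(R3+R4) = 25.33 × 56000/60920 = 23.3 V.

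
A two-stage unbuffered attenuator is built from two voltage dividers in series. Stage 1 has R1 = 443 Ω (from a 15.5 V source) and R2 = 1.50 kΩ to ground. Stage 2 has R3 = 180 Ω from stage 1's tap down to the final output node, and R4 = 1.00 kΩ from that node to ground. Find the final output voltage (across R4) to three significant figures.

Stage 2 presents R3+R4 = 1180 Ω as a load on stage 1's tap.
Stage 1's lower leg becomes R2‖(R3+R4) = 660.4 Ω, so V_mid = 15.5 × 660.4/1103 = 9.277 V.
Stage 2 is itself unloaded: V_out = V_mid × R4/(R3+R4) = 9.277 × 1000/1180 = 7.86 V.

V_out ≈ 7.86 V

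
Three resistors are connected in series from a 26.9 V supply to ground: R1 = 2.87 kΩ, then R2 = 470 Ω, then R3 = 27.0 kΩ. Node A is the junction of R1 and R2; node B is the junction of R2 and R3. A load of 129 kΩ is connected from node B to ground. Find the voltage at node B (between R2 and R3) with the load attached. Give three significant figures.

V ≈ 23.4 V

At node B, R3 is in parallel with the load: R3‖R_L = 22330 Ω.
Below node A the resistance is R2 + (R3‖R_L) = 22800 Ω, so V_A = 26.9 × 22800/25670 = 23.89 V.
Then V_B = V_A × (R3‖R_L)/(R2 + R3‖R_L) = 23.89 × 22330/22800 = 23.4 V.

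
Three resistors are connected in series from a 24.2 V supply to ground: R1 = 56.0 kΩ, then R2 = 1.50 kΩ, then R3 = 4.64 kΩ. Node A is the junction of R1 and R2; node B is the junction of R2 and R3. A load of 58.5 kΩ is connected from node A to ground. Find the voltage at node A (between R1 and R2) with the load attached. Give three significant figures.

Below node A the series string R2+R3 = 6.140 kΩ sits in parallel with the 58.5 kΩ load: 5.557 kΩ.
V_A = 24.2 × 5.557/(56.0 + 5.557) = 2.18 V.

V ≈ 2.18 V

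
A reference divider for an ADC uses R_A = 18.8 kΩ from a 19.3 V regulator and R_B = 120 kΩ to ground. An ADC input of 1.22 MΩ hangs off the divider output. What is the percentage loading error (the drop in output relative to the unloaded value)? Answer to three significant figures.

The divider's output (Thévenin) resistance is R_A‖R_B = 16.25 kΩ.
Fractional drop under load = R_th/(R_th + R_L) = 16.25 / (16.25 + 1220) = 0.01315.
So the output falls by 1.31 %.

1.31 %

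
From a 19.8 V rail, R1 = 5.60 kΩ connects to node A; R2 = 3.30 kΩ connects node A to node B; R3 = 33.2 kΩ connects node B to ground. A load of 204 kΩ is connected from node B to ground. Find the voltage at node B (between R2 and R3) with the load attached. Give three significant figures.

At node B, R3 is in parallel with the load: R3‖R_L = 28.55 kΩ.
Below node A the resistance is R2 + (R3‖R_L) = 31.85 kΩ, so V_A = 19.8 × 31.85/37.45 = 16.84 V.
Then V_B = V_A × (R3‖R_L)/(R2 + R3‖R_L) = 16.84 × 28.55/31.85 = 15.1 V.

V ≈ 15.1 V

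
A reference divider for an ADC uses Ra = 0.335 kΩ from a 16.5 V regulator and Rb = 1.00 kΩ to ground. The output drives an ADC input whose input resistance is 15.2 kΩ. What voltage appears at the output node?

The load sits in parallel with Rb: Rb‖R_L = (1000 × 15200) / (1000 + 15200) = 938.3 Ω.
V_out = 16.5 × 938.3 / (335 + 938.3) = 16.5 × 938.3/1273 = 12.2 V.
(Unloaded it would have been 12.4 V.)

V_out ≈ 12.2 V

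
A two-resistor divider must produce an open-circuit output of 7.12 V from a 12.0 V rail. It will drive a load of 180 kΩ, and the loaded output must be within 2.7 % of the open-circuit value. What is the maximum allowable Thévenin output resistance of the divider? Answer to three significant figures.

R_th ≤ 4.99 kΩ

Loading drop = R_th/(R_th + R_L) ≤ 0.0270, so R_th ≤ R_L · ε/(1−ε) = 180 kΩ × 0.0270/0.9730 = 4.99 kΩ.
(Any R1, R2 with R2/(R1+R2) = 0.593 and R1‖R2 ≤ 4.99 kΩ will meet the spec.)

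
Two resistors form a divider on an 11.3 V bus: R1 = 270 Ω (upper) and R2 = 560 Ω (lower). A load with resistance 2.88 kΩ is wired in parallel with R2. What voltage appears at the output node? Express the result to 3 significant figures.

The load sits in parallel with R2: R2‖R_L = (560 × 2880) / (560 + 2880) = 468.8 Ω.
V_out = 11.3 × 468.8 / (270 + 468.8) = 11.3 × 468.8/738.8 = 7.17 V.

V_out ≈ 7.17 V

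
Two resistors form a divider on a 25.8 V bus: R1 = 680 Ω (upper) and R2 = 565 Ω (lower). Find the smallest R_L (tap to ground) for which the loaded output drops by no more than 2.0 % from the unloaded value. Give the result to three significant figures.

Output resistance R_th = R1‖R2 = (680 × 565)/1245 = 308.6 Ω.
The fractional drop is R_th/(R_th + R_L); requiring this ≤ 0.0200 gives R_L ≥ R_th(1/0.0200 − 1) = 308.6 × 49.00 = 15.1 kΩ.

R_L(min) ≈ 15.1 kΩ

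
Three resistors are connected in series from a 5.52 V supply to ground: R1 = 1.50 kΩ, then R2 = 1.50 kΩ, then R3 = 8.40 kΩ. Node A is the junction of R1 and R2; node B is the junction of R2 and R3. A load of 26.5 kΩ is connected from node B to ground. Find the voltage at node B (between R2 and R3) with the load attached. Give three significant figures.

V ≈ 3.75 V

At node B, R3 is in parallel with the load: R3‖R_L = 6.378 kΩ.
Below node A the resistance is R2 + (R3‖R_L) = 7.878 kΩ, so V_A = 5.52 × 7.878/9.378 = 4.637 V.
Then V_B = V_A × (R3‖R_L)/(R2 + R3‖R_L) = 4.637 × 6.378/7.878 = 3.75 V.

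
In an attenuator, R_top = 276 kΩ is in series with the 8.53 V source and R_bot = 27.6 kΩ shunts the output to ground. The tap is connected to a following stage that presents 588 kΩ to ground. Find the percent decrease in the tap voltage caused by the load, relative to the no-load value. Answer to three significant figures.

4.09 %

The divider's output (Thévenin) resistance is R_top‖R_bot = 25.09 kΩ.
Fractional drop under load = R_th/(R_th + R_L) = 25.09 / (25.09 + 588) = 0.04093.
So the output falls by 4.09 %.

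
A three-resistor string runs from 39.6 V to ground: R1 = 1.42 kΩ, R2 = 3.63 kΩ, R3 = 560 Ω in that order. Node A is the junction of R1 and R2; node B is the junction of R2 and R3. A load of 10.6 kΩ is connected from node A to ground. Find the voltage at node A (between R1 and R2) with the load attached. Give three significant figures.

Below node A the series string R2+R3 = 4190 Ω sits in parallel with the 10600 Ω load: 3003 Ω.
V_A = 39.6 × 3003/(1420 + 3003) = 26.9 V.

V ≈ 26.9 V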